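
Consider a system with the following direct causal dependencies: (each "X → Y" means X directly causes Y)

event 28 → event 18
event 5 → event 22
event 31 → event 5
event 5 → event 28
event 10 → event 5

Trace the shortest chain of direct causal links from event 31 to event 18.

event 31 → event 5 → event 28 → event 18

event 31 → event 5
event 5 → event 28
event 28 → event 18
Length: 3 steps.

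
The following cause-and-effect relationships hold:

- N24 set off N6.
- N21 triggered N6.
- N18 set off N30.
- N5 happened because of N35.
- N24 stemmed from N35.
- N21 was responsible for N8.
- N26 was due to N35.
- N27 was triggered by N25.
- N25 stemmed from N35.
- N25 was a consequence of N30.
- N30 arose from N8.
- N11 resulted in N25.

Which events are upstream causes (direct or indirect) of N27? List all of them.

Immediate cause of N27: N25.
Further upstream: N35, N21, N8, N11, N18, N30.

N11, N18, N21, N25, N30, N35, N8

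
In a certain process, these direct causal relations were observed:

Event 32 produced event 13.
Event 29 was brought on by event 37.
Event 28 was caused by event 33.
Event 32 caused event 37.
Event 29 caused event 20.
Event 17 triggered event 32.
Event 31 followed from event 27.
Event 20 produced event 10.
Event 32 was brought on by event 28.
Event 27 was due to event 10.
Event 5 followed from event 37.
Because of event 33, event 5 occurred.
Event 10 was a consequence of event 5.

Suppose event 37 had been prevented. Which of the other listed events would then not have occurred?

Downstream of event 37: event 29, event 20, event 5, event 10, event 27, event 31.
Of those, still caused via another path: event 5, event 10, event 27, event 31.
The remainder have no surviving cause.

event 20, event 29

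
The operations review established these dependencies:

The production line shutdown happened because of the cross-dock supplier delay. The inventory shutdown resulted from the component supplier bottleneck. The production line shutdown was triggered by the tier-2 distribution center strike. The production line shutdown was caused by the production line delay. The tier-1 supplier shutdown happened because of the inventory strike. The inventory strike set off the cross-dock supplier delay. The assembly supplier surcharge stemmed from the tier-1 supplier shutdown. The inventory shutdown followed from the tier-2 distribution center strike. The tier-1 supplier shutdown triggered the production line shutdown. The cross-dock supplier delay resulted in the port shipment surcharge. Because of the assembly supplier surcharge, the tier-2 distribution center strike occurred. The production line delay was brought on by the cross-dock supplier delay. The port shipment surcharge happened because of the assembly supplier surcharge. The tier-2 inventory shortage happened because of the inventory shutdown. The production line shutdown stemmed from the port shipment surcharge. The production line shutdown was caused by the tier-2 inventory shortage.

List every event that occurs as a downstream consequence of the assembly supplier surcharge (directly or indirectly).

the inventory shutdown, the port shipment surcharge, the production line shutdown, the tier-2 distribution center strike, the tier-2 inventory shortage

Direct effects: the tier-2 distribution center strike, the port shipment surcharge.
2 steps out: the inventory shutdown, the production line shutdown.
3 steps out: the tier-2 inventory shortage.
Not reachable from it: the inventory strike, the tier-1 supplier shutdown, the component supplier bottleneck, the cross-dock supplier delay, the production line delay.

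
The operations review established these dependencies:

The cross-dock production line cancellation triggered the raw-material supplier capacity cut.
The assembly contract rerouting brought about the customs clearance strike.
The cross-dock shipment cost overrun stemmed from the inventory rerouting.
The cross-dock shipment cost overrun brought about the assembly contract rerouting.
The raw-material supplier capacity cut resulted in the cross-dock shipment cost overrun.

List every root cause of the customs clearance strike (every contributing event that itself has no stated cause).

Tracing upstream from the customs clearance strike: the customs clearance strike ← the assembly contract rerouting ← the cross-dock shipment cost overrun ← the raw-material supplier capacity cut ← the cross-dock production line cancellation.
A separate upstream branch: the customs clearance strike ← the assembly contract rerouting ← the cross-dock shipment cost overrun ← the inventory rerouting.
Each of those chain origins has no stated cause.

the cross-dock production line cancellation, the inventory rerouting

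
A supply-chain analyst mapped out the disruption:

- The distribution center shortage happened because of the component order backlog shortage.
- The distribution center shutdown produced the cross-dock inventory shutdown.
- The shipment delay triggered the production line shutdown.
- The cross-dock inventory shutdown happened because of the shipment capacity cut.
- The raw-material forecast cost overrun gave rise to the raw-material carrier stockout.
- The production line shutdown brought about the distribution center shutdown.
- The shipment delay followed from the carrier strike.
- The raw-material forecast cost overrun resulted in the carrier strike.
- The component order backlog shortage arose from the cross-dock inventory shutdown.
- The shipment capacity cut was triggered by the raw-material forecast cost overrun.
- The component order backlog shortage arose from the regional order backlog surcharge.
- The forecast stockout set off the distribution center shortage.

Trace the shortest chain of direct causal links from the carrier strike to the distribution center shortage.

the carrier strike → the shipment delay → the production line shutdown → the distribution center shutdown → the cross-dock inventory shutdown → the component order backlog shortage → the distribution center shortage

the carrier strike → the shipment delay
the shipment delay → the production line shutdown
the production line shutdown → the distribution center shutdown
the distribution center shutdown → the cross-dock inventory shutdown
the cross-dock inventory shutdown → the component order backlog shortage
the component order backlog shortage → the distribution center shortage
Length: 6 steps.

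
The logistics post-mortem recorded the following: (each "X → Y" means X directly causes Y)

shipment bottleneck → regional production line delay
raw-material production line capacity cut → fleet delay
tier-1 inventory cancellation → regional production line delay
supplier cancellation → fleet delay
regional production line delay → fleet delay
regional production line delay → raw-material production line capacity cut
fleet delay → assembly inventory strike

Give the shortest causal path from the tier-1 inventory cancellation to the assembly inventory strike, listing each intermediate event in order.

the tier-1 inventory cancellation → the regional production line delay → the fleet delay → the assembly inventory strike

the tier-1 inventory cancellation → the regional production line delay
the regional production line delay → the fleet delay
the fleet delay → the assembly inventory strike
Length: 3 steps.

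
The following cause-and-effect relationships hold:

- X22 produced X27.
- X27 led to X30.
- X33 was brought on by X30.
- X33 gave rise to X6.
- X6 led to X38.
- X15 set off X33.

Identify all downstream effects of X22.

Direct effects: X27.
2 steps out: X30.
3 steps out: X33.
4 steps out: X6.
5 steps out: X38.
Not reachable from it: X15.

X27, X30, X33, X38, X6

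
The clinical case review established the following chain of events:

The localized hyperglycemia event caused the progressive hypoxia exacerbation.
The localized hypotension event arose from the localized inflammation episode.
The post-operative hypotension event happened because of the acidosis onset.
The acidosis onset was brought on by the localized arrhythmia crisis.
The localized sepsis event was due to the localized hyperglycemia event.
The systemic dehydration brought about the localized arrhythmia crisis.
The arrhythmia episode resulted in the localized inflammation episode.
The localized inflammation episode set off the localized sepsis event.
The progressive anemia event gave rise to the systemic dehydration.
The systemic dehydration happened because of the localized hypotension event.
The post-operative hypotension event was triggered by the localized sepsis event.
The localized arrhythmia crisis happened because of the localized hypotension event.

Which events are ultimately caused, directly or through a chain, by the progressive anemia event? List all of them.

the acidosis onset, the localized arrhythmia crisis, the post-operative hypotension event, the systemic dehydration

Direct effects: the systemic dehydration.
2 steps out: the localized arrhythmia crisis.
3 steps out: the acidosis onset.
4 steps out: the post-operative hypotension event.
Not reachable from it: the localized hyperglycemia event, the arrhythmia episode, the localized inflammation episode, the localized hypotension event, the progressive hypoxia exacerbation, the localized sepsis event.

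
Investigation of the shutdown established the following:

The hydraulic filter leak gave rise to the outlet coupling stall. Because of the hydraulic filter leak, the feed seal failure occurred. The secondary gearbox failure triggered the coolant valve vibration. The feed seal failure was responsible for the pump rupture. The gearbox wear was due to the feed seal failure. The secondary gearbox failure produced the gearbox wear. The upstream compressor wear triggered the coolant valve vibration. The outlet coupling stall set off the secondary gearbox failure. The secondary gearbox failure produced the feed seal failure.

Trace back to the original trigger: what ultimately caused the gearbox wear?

Tracing upstream from the gearbox wear: the gearbox wear ← the feed seal failure ← the hydraulic filter leak.
The hydraulic filter leak has no stated cause, so it is the root.

the hydraulic filter leak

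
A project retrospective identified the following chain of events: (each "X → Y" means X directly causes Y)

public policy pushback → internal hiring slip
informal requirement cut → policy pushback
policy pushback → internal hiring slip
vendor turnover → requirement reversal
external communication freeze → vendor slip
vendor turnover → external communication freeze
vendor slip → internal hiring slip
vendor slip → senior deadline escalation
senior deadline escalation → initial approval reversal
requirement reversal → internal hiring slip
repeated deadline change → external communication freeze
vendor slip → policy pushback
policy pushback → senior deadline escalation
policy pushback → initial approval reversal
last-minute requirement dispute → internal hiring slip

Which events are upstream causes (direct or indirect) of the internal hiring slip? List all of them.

Immediate causes of the internal hiring slip: the requirement reversal, the public policy pushback, the vendor slip, the policy pushback, the last-minute requirement dispute.
Further upstream: the informal requirement cut, the vendor turnover, the repeated deadline change, the external communication freeze.

the external communication freeze, the informal requirement cut, the last-minute requirement dispute, the policy pushback, the public policy pushback, the repeated deadline change, the requirement reversal, the vendor slip, the vendor turnover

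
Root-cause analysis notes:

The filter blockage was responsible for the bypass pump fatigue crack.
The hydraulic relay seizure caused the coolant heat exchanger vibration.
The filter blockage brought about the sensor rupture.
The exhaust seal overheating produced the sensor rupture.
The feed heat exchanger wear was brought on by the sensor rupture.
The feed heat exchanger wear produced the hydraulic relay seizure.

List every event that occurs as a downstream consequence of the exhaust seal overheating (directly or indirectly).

Direct effects: the sensor rupture.
2 steps out: the feed heat exchanger wear.
3 steps out: the hydraulic relay seizure.
4 steps out: the coolant heat exchanger vibration.
Not reachable from it: the filter blockage, the bypass pump fatigue crack.

the coolant heat exchanger vibration, the feed heat exchanger wear, the hydraulic relay seizure, the sensor rupture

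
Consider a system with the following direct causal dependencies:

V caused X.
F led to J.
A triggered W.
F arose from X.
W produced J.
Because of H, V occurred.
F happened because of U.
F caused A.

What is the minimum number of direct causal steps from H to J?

Shortest chain: H → V → X → F → J.

4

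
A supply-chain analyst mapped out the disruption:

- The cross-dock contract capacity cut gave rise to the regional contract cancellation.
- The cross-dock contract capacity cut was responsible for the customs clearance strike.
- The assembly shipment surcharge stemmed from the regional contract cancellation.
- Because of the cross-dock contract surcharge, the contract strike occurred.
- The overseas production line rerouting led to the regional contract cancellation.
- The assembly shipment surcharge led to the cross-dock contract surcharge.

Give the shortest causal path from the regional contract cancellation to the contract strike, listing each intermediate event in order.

the regional contract cancellation → the assembly shipment surcharge
the assembly shipment surcharge → the cross-dock contract surcharge
the cross-dock contract surcharge → the contract strike
Length: 3 steps.

the regional contract cancellation → the assembly shipment surcharge → the cross-dock contract surcharge → the contract strike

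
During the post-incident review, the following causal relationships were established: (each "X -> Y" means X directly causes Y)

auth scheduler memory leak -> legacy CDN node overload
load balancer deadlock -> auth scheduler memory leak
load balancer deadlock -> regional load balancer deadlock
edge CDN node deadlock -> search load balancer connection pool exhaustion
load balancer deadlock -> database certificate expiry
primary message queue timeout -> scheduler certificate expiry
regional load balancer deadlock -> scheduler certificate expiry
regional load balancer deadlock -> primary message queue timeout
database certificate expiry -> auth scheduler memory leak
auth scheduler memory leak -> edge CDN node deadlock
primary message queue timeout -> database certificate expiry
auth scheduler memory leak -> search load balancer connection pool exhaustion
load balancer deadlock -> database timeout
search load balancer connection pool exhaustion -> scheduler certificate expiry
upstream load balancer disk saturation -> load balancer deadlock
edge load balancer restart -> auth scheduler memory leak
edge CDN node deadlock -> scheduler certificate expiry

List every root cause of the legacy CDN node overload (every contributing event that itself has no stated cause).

the edge load balancer restart, the upstream load balancer disk saturation

Tracing upstream from the legacy CDN node overload: the legacy CDN node overload ← the auth scheduler memory leak ← the edge load balancer restart.
A separate upstream branch: the legacy CDN node overload ← the auth scheduler memory leak ← the load balancer deadlock ← the upstream load balancer disk saturation.
Each of those chain origins has no stated cause.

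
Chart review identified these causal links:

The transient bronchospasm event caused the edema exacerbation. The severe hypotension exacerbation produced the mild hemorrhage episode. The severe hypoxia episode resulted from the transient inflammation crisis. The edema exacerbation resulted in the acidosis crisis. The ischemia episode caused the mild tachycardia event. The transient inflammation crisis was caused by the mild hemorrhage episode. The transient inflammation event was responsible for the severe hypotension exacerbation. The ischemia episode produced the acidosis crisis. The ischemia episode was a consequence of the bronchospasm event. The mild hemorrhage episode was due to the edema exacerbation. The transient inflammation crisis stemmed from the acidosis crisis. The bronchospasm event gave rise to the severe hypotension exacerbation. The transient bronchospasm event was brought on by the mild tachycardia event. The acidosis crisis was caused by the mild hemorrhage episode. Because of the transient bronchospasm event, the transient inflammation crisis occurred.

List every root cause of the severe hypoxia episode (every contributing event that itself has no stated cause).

the bronchospasm event, the transient inflammation event

Tracing upstream from the severe hypoxia episode: the severe hypoxia episode ← the transient inflammation crisis ← the mild hemorrhage episode ← the severe hypotension exacerbation ← the bronchospasm event.
A separate upstream branch: the severe hypoxia episode ← the transient inflammation crisis ← the mild hemorrhage episode ← the severe hypotension exacerbation ← the transient inflammation event.
Each of those chain origins has no stated cause.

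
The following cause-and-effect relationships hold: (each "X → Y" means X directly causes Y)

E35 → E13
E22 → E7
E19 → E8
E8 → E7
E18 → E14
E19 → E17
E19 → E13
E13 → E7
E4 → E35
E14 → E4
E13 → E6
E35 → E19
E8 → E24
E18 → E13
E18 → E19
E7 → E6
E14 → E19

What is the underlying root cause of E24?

E18

Tracing upstream from E24: E24 ← E8 ← E19 ← E18.
E18 has no stated cause, so it is the root.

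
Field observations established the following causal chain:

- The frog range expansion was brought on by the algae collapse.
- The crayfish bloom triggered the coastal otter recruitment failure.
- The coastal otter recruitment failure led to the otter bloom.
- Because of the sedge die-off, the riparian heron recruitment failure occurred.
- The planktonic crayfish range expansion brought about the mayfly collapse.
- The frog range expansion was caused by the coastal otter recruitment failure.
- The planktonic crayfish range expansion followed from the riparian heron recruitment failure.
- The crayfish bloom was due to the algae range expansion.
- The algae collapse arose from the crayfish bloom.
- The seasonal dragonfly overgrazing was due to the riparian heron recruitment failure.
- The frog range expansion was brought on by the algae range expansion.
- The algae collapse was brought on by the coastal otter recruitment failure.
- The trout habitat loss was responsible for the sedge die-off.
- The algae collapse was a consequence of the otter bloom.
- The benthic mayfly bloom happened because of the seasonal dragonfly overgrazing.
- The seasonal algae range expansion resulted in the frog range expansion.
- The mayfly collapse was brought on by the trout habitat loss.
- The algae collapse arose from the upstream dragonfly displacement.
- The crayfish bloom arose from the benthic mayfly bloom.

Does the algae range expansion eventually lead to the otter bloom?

Yes

There is a causal chain: the algae range expansion → the crayfish bloom → the coastal otter recruitment failure → the otter bloom.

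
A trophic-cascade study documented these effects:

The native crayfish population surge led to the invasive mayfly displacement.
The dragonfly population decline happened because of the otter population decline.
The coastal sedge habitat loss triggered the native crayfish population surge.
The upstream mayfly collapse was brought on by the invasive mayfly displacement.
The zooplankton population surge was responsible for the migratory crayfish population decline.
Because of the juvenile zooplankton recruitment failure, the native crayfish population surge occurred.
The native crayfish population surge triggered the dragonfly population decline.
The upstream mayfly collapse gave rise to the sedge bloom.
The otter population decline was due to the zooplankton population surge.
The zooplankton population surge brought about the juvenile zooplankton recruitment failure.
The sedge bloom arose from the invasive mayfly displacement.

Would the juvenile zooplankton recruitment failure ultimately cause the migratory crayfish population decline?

The juvenile zooplankton recruitment failure leads to the native crayfish population surge, the invasive mayfly displacement, the upstream mayfly collapse, the sedge bloom, the dragonfly population decline; the migratory crayfish population decline is not among them.

No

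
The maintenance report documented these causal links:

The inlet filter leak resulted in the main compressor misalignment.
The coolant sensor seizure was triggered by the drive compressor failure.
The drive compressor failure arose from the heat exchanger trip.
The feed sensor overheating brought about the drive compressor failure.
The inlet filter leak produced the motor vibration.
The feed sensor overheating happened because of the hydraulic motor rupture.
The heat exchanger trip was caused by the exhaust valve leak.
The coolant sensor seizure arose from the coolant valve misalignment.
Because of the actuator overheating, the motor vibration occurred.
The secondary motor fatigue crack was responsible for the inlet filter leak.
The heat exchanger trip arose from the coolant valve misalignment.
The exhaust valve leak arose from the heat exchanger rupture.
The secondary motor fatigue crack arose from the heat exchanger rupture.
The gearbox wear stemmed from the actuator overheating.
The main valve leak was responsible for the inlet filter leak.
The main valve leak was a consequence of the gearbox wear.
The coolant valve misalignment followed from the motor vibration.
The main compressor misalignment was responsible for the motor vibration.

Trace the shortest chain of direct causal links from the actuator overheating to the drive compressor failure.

the actuator overheating → the motor vibration
the motor vibration → the coolant valve misalignment
the coolant valve misalignment → the heat exchanger trip
the heat exchanger trip → the drive compressor failure
Length: 4 steps.

the actuator overheating → the motor vibration → the coolant valve misalignment → the heat exchanger trip → the drive compressor failure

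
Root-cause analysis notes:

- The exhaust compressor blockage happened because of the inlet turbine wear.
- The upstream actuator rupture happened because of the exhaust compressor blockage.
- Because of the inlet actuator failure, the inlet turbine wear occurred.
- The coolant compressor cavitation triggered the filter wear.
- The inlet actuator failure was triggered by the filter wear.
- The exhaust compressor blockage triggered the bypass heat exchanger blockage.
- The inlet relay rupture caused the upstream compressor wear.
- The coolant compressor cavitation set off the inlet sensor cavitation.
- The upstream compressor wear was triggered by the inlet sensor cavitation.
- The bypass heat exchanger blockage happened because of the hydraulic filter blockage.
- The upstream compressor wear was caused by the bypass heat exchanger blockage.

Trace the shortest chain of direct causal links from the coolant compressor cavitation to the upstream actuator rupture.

the coolant compressor cavitation → the filter wear → the inlet actuator failure → the inlet turbine wear → the exhaust compressor blockage → the upstream actuator rupture

the coolant compressor cavitation → the filter wear
the filter wear → the inlet actuator failure
the inlet actuator failure → the inlet turbine wear
the inlet turbine wear → the exhaust compressor blockage
the exhaust compressor blockage → the upstream actuator rupture
Length: 5 steps.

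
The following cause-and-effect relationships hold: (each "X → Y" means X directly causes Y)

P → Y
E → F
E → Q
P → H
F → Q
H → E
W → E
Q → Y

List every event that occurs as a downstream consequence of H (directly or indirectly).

Direct effects: E.
2 steps out: F, Q.
3 steps out: Y.
Not reachable from it: P, W.

E, F, Q, Y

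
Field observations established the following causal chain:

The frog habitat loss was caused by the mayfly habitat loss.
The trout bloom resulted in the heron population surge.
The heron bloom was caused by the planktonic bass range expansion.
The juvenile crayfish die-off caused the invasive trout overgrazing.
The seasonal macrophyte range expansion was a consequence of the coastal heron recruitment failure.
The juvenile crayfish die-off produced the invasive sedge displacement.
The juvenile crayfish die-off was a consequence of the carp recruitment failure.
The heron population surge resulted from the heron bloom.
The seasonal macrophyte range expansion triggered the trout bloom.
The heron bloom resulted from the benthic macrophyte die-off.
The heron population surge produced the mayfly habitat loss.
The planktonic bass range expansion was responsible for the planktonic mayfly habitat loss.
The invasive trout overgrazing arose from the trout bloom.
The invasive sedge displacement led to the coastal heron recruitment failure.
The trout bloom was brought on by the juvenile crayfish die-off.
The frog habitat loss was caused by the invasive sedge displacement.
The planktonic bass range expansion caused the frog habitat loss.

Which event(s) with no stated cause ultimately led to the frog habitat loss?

Tracing upstream from the frog habitat loss: the frog habitat loss ← the mayfly habitat loss ← the heron population surge ← the heron bloom ← the benthic macrophyte die-off.
A separate upstream branch: the frog habitat loss ← the invasive sedge displacement ← the juvenile crayfish die-off ← the carp recruitment failure.
A separate upstream branch: the frog habitat loss ← the planktonic bass range expansion.
Each of those chain origins has no stated cause.

the benthic macrophyte die-off, the carp recruitment failure, the planktonic bass range expansion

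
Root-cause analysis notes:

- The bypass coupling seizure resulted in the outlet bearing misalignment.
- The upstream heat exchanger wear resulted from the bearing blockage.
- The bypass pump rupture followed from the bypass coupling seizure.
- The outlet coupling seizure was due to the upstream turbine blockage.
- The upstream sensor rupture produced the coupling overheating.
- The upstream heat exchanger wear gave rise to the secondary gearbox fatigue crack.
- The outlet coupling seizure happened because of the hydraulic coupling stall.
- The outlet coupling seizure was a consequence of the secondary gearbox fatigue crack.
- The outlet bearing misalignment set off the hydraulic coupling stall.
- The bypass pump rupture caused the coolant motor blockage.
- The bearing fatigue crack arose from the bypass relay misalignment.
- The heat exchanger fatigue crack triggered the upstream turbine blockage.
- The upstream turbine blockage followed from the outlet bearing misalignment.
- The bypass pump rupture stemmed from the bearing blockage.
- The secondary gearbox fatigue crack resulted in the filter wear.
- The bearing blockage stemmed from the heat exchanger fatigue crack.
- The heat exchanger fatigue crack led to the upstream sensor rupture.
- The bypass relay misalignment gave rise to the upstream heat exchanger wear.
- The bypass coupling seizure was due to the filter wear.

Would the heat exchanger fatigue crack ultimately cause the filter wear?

There is a causal chain: the heat exchanger fatigue crack → the bearing blockage → the upstream heat exchanger wear → the secondary gearbox fatigue crack → the filter wear.

Yes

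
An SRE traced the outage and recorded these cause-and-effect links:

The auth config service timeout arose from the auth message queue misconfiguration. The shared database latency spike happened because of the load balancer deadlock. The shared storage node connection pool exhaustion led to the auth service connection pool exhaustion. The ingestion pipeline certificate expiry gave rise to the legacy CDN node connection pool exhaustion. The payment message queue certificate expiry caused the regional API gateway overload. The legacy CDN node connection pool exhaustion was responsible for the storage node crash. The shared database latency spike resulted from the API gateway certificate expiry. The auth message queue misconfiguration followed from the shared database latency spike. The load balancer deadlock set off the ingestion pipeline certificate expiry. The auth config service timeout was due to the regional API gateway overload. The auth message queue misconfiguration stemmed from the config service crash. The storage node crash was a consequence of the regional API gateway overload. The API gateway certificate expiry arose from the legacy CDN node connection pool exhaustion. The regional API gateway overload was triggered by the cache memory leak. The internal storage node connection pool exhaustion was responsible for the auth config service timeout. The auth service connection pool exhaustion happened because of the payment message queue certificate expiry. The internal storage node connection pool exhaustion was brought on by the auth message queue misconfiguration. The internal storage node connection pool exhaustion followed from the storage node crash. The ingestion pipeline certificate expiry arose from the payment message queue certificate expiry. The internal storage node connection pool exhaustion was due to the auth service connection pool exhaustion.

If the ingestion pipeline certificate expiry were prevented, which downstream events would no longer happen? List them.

the API gateway certificate expiry, the legacy CDN node connection pool exhaustion

Downstream of the ingestion pipeline certificate expiry: the legacy CDN node connection pool exhaustion, the storage node crash, the API gateway certificate expiry, the shared database latency spike, the auth message queue misconfiguration, the internal storage node connection pool exhaustion, the auth config service timeout.
Of those, still caused via another path: the storage node crash, the shared database latency spike, the auth message queue misconfiguration, the internal storage node connection pool exhaustion, the auth config service timeout.
The remainder have no surviving cause.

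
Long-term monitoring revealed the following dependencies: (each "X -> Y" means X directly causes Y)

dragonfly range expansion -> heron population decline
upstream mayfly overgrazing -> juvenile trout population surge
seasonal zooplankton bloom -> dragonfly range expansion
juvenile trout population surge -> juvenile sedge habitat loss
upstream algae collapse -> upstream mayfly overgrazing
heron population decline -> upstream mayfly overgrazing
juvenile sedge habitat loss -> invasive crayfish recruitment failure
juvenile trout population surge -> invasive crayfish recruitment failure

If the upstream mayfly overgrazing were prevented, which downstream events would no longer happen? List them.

Downstream of the upstream mayfly overgrazing: the juvenile trout population surge, the juvenile sedge habitat loss, the invasive crayfish recruitment failure.

the invasive crayfish recruitment failure, the juvenile sedge habitat loss, the juvenile trout population surge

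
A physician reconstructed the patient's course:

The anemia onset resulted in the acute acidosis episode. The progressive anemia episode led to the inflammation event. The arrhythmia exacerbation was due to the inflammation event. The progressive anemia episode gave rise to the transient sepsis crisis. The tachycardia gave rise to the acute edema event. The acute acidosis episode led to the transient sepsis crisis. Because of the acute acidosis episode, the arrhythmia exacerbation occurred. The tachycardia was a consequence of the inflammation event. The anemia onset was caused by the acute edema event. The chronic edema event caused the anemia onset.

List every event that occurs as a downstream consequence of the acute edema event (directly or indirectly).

Direct effects: the anemia onset.
2 steps out: the acute acidosis episode.
3 steps out: the arrhythmia exacerbation, the transient sepsis crisis.
Not reachable from it: the progressive anemia episode, the inflammation event, the tachycardia, the chronic edema event.

the acute acidosis episode, the anemia onset, the arrhythmia exacerbation, the transient sepsis crisis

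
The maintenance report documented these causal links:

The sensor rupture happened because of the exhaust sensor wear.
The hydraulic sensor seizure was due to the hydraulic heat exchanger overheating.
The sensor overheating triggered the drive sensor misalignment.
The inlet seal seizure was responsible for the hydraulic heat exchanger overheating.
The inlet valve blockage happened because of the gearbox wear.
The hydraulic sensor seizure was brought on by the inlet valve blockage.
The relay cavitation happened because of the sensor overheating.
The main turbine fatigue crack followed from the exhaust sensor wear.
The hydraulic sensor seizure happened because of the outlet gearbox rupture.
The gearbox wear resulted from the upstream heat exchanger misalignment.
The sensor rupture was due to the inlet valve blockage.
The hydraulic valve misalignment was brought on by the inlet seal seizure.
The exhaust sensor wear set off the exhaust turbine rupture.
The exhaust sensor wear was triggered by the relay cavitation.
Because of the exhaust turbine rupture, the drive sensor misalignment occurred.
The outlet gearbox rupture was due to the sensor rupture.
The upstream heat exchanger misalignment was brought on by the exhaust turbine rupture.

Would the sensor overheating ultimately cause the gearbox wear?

Yes

There is a causal chain: the sensor overheating → the relay cavitation → the exhaust sensor wear → the exhaust turbine rupture → the upstream heat exchanger misalignment → the gearbox wear.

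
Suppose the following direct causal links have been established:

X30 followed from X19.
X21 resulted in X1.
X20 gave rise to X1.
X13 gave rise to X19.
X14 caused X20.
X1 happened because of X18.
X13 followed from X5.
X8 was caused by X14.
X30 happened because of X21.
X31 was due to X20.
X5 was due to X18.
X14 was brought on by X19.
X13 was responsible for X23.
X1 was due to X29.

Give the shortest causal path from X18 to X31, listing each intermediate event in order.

X18 → X5
X5 → X13
X13 → X19
X19 → X14
X14 → X20
X20 → X31
Length: 6 steps.

X18 → X5 → X13 → X19 → X14 → X20 → X31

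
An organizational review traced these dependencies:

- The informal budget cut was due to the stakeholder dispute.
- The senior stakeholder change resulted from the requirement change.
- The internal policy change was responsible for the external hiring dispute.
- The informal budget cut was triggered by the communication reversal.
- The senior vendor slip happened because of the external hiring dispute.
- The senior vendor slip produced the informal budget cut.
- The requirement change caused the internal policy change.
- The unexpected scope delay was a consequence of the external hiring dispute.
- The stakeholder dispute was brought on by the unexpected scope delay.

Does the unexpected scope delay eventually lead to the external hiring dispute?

The unexpected scope delay leads to the stakeholder dispute, the informal budget cut; the external hiring dispute is not among them.

No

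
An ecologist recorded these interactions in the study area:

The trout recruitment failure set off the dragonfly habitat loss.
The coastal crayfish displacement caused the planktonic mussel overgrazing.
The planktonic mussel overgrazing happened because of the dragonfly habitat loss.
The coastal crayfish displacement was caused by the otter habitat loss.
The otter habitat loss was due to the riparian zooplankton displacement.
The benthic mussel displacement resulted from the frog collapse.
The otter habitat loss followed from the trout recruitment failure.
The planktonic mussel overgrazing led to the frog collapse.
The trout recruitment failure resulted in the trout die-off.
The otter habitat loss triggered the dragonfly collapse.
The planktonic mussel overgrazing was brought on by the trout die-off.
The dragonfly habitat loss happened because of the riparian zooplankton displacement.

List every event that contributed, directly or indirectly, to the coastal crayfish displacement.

the otter habitat loss, the riparian zooplankton displacement, the trout recruitment failure

Immediate cause of the coastal crayfish displacement: the otter habitat loss.
Further upstream: the riparian zooplankton displacement, the trout recruitment failure.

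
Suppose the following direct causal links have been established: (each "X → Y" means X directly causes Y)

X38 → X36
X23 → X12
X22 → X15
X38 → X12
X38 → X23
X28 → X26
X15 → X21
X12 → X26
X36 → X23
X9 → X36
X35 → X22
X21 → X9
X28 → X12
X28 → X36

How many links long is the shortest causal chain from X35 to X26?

8

Shortest chain: X35 → X22 → X15 → X21 → X9 → X36 → X23 → X12 → X26.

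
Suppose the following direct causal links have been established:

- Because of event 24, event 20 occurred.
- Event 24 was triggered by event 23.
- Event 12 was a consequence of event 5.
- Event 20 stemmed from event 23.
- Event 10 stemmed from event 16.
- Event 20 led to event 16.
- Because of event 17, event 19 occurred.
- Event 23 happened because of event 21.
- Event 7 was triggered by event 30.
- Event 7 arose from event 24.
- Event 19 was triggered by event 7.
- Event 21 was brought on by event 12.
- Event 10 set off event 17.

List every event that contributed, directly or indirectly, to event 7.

Immediate causes of event 7: event 24, event 30.
Further upstream: event 5, event 12, event 21, event 23.

event 12, event 21, event 23, event 24, event 30, event 5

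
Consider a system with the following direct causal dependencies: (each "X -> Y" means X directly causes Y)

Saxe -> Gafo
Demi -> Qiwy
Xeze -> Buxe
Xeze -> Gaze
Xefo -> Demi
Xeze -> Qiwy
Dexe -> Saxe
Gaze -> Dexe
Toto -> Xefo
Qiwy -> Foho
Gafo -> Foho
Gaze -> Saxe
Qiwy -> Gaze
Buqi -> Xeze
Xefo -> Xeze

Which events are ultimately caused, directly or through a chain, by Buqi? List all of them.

Direct effects: Xeze.
2 steps out: Buxe, Qiwy, Gaze.
3 steps out: Dexe, Saxe, Foho.
4 steps out: Gafo.
Not reachable from it: Toto, Xefo, Demi.

Buxe, Dexe, Foho, Gafo, Gaze, Qiwy, Saxe, Xeze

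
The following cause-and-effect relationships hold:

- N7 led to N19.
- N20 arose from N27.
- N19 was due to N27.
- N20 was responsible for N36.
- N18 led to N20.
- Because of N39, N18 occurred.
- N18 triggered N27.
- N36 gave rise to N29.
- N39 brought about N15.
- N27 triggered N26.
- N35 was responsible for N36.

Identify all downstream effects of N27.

N19, N20, N26, N29, N36

Direct effects: N26, N20, N19.
2 steps out: N36.
3 steps out: N29.
Not reachable from it: N39, N15, N18, N7, N35.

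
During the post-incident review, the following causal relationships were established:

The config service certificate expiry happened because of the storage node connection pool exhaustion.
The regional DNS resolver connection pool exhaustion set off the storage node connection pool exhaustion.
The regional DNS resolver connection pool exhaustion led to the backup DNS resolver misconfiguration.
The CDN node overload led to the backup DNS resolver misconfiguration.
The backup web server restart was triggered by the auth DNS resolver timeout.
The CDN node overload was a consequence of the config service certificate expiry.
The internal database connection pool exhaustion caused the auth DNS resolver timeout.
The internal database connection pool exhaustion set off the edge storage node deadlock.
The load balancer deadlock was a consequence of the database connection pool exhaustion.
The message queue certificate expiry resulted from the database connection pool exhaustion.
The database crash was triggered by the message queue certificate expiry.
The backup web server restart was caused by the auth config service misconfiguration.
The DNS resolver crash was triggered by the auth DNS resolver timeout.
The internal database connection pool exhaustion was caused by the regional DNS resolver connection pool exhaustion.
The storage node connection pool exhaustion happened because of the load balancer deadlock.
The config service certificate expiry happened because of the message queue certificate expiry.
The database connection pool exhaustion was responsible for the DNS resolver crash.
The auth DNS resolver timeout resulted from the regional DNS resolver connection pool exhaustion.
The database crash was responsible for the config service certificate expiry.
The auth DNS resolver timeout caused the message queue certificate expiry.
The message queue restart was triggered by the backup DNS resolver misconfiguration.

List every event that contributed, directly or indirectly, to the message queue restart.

the CDN node overload, the auth DNS resolver timeout, the backup DNS resolver misconfiguration, the config service certificate expiry, the database connection pool exhaustion, the database crash, the internal database connection pool exhaustion, the load balancer deadlock, the message queue certificate expiry, the regional DNS resolver connection pool exhaustion, the storage node connection pool exhaustion

Immediate cause of the message queue restart: the backup DNS resolver misconfiguration.
Further upstream: the database connection pool exhaustion, the load balancer deadlock, the regional DNS resolver connection pool exhaustion, the internal database connection pool exhaustion, the auth DNS resolver timeout, the message queue certificate expiry, the storage node connection pool exhaustion, the database crash, the config service certificate expiry, the CDN node overload.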